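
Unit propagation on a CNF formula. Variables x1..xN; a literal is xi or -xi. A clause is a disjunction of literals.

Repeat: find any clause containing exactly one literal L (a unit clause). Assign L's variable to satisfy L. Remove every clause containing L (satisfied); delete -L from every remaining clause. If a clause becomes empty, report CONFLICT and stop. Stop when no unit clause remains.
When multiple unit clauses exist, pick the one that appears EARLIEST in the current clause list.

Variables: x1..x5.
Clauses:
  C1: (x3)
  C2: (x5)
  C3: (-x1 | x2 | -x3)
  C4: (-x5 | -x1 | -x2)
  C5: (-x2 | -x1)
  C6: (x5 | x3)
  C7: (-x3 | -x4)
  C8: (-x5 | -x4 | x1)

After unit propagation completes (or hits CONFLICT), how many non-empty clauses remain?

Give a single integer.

Answer: 3

Derivation:
unit clause [3] forces x3=T; simplify:
  drop -3 from [-1, 2, -3] -> [-1, 2]
  drop -3 from [-3, -4] -> [-4]
  satisfied 2 clause(s); 6 remain; assigned so far: [3]
unit clause [5] forces x5=T; simplify:
  drop -5 from [-5, -1, -2] -> [-1, -2]
  drop -5 from [-5, -4, 1] -> [-4, 1]
  satisfied 1 clause(s); 5 remain; assigned so far: [3, 5]
unit clause [-4] forces x4=F; simplify:
  satisfied 2 clause(s); 3 remain; assigned so far: [3, 4, 5]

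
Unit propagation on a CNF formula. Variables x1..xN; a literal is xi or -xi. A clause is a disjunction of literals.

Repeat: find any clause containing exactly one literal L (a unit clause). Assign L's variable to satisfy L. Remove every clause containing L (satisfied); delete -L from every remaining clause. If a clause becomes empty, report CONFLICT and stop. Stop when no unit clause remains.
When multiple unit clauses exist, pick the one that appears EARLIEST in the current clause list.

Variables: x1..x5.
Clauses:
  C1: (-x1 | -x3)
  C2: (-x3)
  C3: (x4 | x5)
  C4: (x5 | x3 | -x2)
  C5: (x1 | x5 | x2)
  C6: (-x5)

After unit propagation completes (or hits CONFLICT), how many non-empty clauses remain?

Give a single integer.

Answer: 0

Derivation:
unit clause [-3] forces x3=F; simplify:
  drop 3 from [5, 3, -2] -> [5, -2]
  satisfied 2 clause(s); 4 remain; assigned so far: [3]
unit clause [-5] forces x5=F; simplify:
  drop 5 from [4, 5] -> [4]
  drop 5 from [5, -2] -> [-2]
  drop 5 from [1, 5, 2] -> [1, 2]
  satisfied 1 clause(s); 3 remain; assigned so far: [3, 5]
unit clause [4] forces x4=T; simplify:
  satisfied 1 clause(s); 2 remain; assigned so far: [3, 4, 5]
unit clause [-2] forces x2=F; simplify:
  drop 2 from [1, 2] -> [1]
  satisfied 1 clause(s); 1 remain; assigned so far: [2, 3, 4, 5]
unit clause [1] forces x1=T; simplify:
  satisfied 1 clause(s); 0 remain; assigned so far: [1, 2, 3, 4, 5]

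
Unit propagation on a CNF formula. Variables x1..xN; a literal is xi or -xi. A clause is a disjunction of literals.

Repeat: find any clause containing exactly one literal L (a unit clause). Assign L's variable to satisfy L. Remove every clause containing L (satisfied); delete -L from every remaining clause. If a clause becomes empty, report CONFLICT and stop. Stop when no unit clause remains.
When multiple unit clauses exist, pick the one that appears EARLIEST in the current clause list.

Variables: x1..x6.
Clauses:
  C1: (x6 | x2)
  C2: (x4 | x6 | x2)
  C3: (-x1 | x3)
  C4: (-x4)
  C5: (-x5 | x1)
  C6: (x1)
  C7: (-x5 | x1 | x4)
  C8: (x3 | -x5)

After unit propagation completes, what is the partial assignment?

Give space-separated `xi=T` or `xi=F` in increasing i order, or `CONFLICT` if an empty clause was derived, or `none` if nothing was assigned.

unit clause [-4] forces x4=F; simplify:
  drop 4 from [4, 6, 2] -> [6, 2]
  drop 4 from [-5, 1, 4] -> [-5, 1]
  satisfied 1 clause(s); 7 remain; assigned so far: [4]
unit clause [1] forces x1=T; simplify:
  drop -1 from [-1, 3] -> [3]
  satisfied 3 clause(s); 4 remain; assigned so far: [1, 4]
unit clause [3] forces x3=T; simplify:
  satisfied 2 clause(s); 2 remain; assigned so far: [1, 3, 4]

Answer: x1=T x3=T x4=F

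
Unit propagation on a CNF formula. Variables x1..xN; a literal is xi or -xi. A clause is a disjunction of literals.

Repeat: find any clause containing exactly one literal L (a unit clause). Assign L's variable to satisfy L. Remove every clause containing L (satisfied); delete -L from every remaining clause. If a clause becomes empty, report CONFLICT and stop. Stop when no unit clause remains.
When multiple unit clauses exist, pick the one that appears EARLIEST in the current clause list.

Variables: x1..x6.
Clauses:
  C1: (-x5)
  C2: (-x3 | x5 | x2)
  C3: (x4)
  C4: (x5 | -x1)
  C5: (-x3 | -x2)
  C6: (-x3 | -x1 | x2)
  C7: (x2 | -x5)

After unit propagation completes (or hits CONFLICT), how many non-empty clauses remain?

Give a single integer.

unit clause [-5] forces x5=F; simplify:
  drop 5 from [-3, 5, 2] -> [-3, 2]
  drop 5 from [5, -1] -> [-1]
  satisfied 2 clause(s); 5 remain; assigned so far: [5]
unit clause [4] forces x4=T; simplify:
  satisfied 1 clause(s); 4 remain; assigned so far: [4, 5]
unit clause [-1] forces x1=F; simplify:
  satisfied 2 clause(s); 2 remain; assigned so far: [1, 4, 5]

Answer: 2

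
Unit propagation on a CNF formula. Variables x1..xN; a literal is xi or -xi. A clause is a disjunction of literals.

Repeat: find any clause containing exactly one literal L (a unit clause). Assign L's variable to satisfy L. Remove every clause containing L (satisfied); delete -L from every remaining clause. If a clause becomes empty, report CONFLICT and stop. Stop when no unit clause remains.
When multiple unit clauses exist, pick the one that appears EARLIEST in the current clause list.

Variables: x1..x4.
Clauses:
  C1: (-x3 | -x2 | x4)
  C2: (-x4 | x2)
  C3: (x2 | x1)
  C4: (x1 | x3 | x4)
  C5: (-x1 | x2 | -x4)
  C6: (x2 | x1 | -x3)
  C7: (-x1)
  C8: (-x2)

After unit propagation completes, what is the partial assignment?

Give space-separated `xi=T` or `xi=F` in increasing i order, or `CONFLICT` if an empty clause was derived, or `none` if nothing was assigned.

Answer: CONFLICT

Derivation:
unit clause [-1] forces x1=F; simplify:
  drop 1 from [2, 1] -> [2]
  drop 1 from [1, 3, 4] -> [3, 4]
  drop 1 from [2, 1, -3] -> [2, -3]
  satisfied 2 clause(s); 6 remain; assigned so far: [1]
unit clause [2] forces x2=T; simplify:
  drop -2 from [-3, -2, 4] -> [-3, 4]
  drop -2 from [-2] -> [] (empty!)
  satisfied 3 clause(s); 3 remain; assigned so far: [1, 2]
CONFLICT (empty clause)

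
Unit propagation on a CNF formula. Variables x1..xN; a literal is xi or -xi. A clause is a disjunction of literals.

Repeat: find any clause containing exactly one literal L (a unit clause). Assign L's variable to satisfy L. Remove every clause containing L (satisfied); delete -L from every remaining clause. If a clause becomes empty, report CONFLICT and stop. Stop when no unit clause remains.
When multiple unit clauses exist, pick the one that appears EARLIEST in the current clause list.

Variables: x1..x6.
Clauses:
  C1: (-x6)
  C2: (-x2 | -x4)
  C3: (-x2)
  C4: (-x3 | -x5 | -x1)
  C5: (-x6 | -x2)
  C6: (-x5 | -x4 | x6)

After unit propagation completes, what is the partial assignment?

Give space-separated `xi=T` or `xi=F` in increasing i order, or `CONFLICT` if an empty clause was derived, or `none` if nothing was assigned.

Answer: x2=F x6=F

Derivation:
unit clause [-6] forces x6=F; simplify:
  drop 6 from [-5, -4, 6] -> [-5, -4]
  satisfied 2 clause(s); 4 remain; assigned so far: [6]
unit clause [-2] forces x2=F; simplify:
  satisfied 2 clause(s); 2 remain; assigned so far: [2, 6]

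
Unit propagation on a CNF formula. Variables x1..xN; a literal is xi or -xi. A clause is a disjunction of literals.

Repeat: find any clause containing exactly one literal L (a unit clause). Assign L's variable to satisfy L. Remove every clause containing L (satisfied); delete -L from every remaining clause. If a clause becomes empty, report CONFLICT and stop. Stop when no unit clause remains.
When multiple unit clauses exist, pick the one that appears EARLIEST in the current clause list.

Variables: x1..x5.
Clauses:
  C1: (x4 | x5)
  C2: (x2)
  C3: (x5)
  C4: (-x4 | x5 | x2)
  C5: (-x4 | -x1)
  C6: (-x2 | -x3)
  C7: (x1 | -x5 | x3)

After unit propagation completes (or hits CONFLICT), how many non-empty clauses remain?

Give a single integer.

unit clause [2] forces x2=T; simplify:
  drop -2 from [-2, -3] -> [-3]
  satisfied 2 clause(s); 5 remain; assigned so far: [2]
unit clause [5] forces x5=T; simplify:
  drop -5 from [1, -5, 3] -> [1, 3]
  satisfied 2 clause(s); 3 remain; assigned so far: [2, 5]
unit clause [-3] forces x3=F; simplify:
  drop 3 from [1, 3] -> [1]
  satisfied 1 clause(s); 2 remain; assigned so far: [2, 3, 5]
unit clause [1] forces x1=T; simplify:
  drop -1 from [-4, -1] -> [-4]
  satisfied 1 clause(s); 1 remain; assigned so far: [1, 2, 3, 5]
unit clause [-4] forces x4=F; simplify:
  satisfied 1 clause(s); 0 remain; assigned so far: [1, 2, 3, 4, 5]

Answer: 0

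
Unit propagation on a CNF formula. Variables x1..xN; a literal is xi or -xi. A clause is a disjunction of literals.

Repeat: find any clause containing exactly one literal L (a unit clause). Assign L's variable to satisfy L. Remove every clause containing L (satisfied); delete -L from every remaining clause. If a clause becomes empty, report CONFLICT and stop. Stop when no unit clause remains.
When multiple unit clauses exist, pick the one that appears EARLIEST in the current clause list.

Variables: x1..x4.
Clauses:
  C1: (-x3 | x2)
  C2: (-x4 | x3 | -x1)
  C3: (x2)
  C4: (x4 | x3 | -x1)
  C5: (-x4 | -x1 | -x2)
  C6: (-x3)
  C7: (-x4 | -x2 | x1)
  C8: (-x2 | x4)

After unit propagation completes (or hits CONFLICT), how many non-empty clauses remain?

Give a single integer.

Answer: 0

Derivation:
unit clause [2] forces x2=T; simplify:
  drop -2 from [-4, -1, -2] -> [-4, -1]
  drop -2 from [-4, -2, 1] -> [-4, 1]
  drop -2 from [-2, 4] -> [4]
  satisfied 2 clause(s); 6 remain; assigned so far: [2]
unit clause [-3] forces x3=F; simplify:
  drop 3 from [-4, 3, -1] -> [-4, -1]
  drop 3 from [4, 3, -1] -> [4, -1]
  satisfied 1 clause(s); 5 remain; assigned so far: [2, 3]
unit clause [4] forces x4=T; simplify:
  drop -4 from [-4, -1] -> [-1]
  drop -4 from [-4, -1] -> [-1]
  drop -4 from [-4, 1] -> [1]
  satisfied 2 clause(s); 3 remain; assigned so far: [2, 3, 4]
unit clause [-1] forces x1=F; simplify:
  drop 1 from [1] -> [] (empty!)
  satisfied 2 clause(s); 1 remain; assigned so far: [1, 2, 3, 4]
CONFLICT (empty clause)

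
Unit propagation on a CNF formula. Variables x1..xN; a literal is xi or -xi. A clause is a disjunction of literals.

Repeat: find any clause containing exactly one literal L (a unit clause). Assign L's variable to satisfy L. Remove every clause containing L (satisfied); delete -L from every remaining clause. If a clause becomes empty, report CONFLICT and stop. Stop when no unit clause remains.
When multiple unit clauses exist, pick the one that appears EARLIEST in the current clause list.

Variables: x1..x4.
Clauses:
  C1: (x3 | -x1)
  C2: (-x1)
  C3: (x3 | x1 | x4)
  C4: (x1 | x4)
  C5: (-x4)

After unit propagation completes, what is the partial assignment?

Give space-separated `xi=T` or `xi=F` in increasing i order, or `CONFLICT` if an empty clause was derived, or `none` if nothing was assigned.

unit clause [-1] forces x1=F; simplify:
  drop 1 from [3, 1, 4] -> [3, 4]
  drop 1 from [1, 4] -> [4]
  satisfied 2 clause(s); 3 remain; assigned so far: [1]
unit clause [4] forces x4=T; simplify:
  drop -4 from [-4] -> [] (empty!)
  satisfied 2 clause(s); 1 remain; assigned so far: [1, 4]
CONFLICT (empty clause)

Answer: CONFLICT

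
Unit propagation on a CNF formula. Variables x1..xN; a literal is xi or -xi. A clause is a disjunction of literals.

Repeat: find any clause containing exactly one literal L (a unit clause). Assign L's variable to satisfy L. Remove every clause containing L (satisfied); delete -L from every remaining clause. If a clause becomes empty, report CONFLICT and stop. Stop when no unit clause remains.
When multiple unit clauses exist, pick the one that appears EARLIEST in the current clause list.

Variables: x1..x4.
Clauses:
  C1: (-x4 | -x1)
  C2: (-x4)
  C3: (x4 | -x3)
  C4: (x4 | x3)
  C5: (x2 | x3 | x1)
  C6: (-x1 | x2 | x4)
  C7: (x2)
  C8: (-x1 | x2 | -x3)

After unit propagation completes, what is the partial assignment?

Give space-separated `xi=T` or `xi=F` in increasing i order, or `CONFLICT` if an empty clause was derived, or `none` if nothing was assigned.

Answer: CONFLICT

Derivation:
unit clause [-4] forces x4=F; simplify:
  drop 4 from [4, -3] -> [-3]
  drop 4 from [4, 3] -> [3]
  drop 4 from [-1, 2, 4] -> [-1, 2]
  satisfied 2 clause(s); 6 remain; assigned so far: [4]
unit clause [-3] forces x3=F; simplify:
  drop 3 from [3] -> [] (empty!)
  drop 3 from [2, 3, 1] -> [2, 1]
  satisfied 2 clause(s); 4 remain; assigned so far: [3, 4]
CONFLICT (empty clause)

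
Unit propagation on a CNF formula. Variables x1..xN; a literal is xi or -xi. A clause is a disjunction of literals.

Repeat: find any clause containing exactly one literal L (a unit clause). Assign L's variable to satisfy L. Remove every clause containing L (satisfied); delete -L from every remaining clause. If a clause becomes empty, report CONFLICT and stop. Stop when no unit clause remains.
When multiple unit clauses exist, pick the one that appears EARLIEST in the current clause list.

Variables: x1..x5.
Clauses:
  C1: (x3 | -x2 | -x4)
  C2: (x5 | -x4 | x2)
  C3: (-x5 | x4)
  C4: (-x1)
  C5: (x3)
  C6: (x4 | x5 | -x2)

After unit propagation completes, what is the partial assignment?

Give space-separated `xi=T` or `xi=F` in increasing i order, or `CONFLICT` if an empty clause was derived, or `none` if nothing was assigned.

Answer: x1=F x3=T

Derivation:
unit clause [-1] forces x1=F; simplify:
  satisfied 1 clause(s); 5 remain; assigned so far: [1]
unit clause [3] forces x3=T; simplify:
  satisfied 2 clause(s); 3 remain; assigned so far: [1, 3]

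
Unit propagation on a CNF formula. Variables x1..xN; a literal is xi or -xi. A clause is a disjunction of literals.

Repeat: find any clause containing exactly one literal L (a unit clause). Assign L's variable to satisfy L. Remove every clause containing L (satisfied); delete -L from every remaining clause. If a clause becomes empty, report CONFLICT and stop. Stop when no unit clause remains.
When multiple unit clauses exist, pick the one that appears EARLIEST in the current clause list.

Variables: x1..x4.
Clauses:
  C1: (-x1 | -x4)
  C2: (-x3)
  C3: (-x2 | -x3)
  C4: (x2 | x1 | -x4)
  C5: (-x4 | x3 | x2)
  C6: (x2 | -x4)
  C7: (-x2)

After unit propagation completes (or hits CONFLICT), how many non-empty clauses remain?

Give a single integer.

unit clause [-3] forces x3=F; simplify:
  drop 3 from [-4, 3, 2] -> [-4, 2]
  satisfied 2 clause(s); 5 remain; assigned so far: [3]
unit clause [-2] forces x2=F; simplify:
  drop 2 from [2, 1, -4] -> [1, -4]
  drop 2 from [-4, 2] -> [-4]
  drop 2 from [2, -4] -> [-4]
  satisfied 1 clause(s); 4 remain; assigned so far: [2, 3]
unit clause [-4] forces x4=F; simplify:
  satisfied 4 clause(s); 0 remain; assigned so far: [2, 3, 4]

Answer: 0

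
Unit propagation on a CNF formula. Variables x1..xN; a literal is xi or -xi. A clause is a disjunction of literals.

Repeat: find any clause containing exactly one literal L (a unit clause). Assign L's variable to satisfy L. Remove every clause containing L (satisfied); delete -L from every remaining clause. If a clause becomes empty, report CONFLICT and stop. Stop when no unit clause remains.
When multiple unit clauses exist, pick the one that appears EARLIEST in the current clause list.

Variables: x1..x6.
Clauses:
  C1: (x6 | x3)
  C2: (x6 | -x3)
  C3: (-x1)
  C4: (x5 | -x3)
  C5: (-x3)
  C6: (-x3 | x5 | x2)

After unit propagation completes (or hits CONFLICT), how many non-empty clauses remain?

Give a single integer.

unit clause [-1] forces x1=F; simplify:
  satisfied 1 clause(s); 5 remain; assigned so far: [1]
unit clause [-3] forces x3=F; simplify:
  drop 3 from [6, 3] -> [6]
  satisfied 4 clause(s); 1 remain; assigned so far: [1, 3]
unit clause [6] forces x6=T; simplify:
  satisfied 1 clause(s); 0 remain; assigned so far: [1, 3, 6]

Answer: 0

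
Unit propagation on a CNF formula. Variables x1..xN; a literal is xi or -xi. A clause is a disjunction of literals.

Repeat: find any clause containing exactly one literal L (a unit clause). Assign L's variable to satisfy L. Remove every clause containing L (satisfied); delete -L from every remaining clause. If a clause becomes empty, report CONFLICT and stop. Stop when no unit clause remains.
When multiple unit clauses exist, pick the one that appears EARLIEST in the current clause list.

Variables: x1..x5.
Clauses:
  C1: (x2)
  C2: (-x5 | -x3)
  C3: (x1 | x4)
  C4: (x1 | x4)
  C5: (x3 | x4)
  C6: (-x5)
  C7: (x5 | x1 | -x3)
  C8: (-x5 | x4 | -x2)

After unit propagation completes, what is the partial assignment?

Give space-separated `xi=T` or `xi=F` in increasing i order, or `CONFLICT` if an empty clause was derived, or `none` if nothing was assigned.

Answer: x2=T x5=F

Derivation:
unit clause [2] forces x2=T; simplify:
  drop -2 from [-5, 4, -2] -> [-5, 4]
  satisfied 1 clause(s); 7 remain; assigned so far: [2]
unit clause [-5] forces x5=F; simplify:
  drop 5 from [5, 1, -3] -> [1, -3]
  satisfied 3 clause(s); 4 remain; assigned so far: [2, 5]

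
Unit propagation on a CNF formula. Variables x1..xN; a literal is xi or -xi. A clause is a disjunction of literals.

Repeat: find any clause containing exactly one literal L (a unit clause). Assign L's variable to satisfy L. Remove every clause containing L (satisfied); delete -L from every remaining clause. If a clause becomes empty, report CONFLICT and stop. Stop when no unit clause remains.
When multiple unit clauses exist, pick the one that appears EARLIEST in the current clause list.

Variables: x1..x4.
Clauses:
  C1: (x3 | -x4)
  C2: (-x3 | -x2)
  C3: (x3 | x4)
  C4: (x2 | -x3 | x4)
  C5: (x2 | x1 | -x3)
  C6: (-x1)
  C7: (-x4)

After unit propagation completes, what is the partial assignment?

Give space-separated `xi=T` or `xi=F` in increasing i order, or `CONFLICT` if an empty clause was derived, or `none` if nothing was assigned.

unit clause [-1] forces x1=F; simplify:
  drop 1 from [2, 1, -3] -> [2, -3]
  satisfied 1 clause(s); 6 remain; assigned so far: [1]
unit clause [-4] forces x4=F; simplify:
  drop 4 from [3, 4] -> [3]
  drop 4 from [2, -3, 4] -> [2, -3]
  satisfied 2 clause(s); 4 remain; assigned so far: [1, 4]
unit clause [3] forces x3=T; simplify:
  drop -3 from [-3, -2] -> [-2]
  drop -3 from [2, -3] -> [2]
  drop -3 from [2, -3] -> [2]
  satisfied 1 clause(s); 3 remain; assigned so far: [1, 3, 4]
unit clause [-2] forces x2=F; simplify:
  drop 2 from [2] -> [] (empty!)
  drop 2 from [2] -> [] (empty!)
  satisfied 1 clause(s); 2 remain; assigned so far: [1, 2, 3, 4]
CONFLICT (empty clause)

Answer: CONFLICT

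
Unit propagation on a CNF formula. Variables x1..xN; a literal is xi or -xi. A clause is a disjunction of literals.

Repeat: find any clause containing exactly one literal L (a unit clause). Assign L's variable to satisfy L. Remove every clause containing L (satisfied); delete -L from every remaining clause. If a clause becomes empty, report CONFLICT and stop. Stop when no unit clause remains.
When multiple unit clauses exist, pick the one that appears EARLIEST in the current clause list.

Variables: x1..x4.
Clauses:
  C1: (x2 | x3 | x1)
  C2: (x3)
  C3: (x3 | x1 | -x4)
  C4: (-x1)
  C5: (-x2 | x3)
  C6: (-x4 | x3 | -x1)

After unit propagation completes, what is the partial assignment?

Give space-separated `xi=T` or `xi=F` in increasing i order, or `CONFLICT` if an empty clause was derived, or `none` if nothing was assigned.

Answer: x1=F x3=T

Derivation:
unit clause [3] forces x3=T; simplify:
  satisfied 5 clause(s); 1 remain; assigned so far: [3]
unit clause [-1] forces x1=F; simplify:
  satisfied 1 clause(s); 0 remain; assigned so far: [1, 3]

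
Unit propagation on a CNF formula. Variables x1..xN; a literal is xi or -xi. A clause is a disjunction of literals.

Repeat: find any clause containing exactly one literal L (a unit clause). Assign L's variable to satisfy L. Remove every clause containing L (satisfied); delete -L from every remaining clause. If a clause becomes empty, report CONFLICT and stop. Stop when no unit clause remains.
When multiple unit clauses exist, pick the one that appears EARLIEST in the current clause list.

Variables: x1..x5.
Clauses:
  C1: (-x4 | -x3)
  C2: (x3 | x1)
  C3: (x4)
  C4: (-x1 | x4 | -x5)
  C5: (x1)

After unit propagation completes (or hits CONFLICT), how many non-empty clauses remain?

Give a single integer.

unit clause [4] forces x4=T; simplify:
  drop -4 from [-4, -3] -> [-3]
  satisfied 2 clause(s); 3 remain; assigned so far: [4]
unit clause [-3] forces x3=F; simplify:
  drop 3 from [3, 1] -> [1]
  satisfied 1 clause(s); 2 remain; assigned so far: [3, 4]
unit clause [1] forces x1=T; simplify:
  satisfied 2 clause(s); 0 remain; assigned so far: [1, 3, 4]

Answer: 0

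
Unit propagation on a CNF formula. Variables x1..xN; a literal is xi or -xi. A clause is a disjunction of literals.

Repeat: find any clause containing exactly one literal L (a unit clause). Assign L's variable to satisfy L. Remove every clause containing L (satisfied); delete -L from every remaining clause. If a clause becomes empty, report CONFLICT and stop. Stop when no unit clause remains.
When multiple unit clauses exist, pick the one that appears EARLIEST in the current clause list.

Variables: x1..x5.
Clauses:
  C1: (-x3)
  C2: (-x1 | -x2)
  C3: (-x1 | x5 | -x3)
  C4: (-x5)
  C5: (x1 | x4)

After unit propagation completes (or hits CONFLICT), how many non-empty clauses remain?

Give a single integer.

unit clause [-3] forces x3=F; simplify:
  satisfied 2 clause(s); 3 remain; assigned so far: [3]
unit clause [-5] forces x5=F; simplify:
  satisfied 1 clause(s); 2 remain; assigned so far: [3, 5]

Answer: 2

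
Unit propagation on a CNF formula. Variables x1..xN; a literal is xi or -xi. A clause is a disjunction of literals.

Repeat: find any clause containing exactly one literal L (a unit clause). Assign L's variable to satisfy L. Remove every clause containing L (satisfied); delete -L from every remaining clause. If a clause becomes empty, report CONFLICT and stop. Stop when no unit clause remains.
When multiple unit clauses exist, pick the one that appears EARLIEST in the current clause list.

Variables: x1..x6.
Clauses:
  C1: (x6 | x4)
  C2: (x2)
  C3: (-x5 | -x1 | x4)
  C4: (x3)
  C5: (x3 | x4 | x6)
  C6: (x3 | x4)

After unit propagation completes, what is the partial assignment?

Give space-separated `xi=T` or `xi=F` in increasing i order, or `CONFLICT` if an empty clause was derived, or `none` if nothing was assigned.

unit clause [2] forces x2=T; simplify:
  satisfied 1 clause(s); 5 remain; assigned so far: [2]
unit clause [3] forces x3=T; simplify:
  satisfied 3 clause(s); 2 remain; assigned so far: [2, 3]

Answer: x2=T x3=T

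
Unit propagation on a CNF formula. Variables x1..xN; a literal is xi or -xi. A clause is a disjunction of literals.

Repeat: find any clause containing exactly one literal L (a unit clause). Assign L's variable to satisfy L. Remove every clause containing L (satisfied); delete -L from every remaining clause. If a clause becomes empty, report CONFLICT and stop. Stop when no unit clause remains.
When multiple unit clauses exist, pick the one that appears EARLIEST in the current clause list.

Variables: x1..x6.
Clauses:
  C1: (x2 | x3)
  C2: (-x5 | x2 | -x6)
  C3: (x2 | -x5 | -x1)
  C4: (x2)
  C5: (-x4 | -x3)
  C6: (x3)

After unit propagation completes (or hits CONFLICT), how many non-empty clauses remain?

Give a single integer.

Answer: 0

Derivation:
unit clause [2] forces x2=T; simplify:
  satisfied 4 clause(s); 2 remain; assigned so far: [2]
unit clause [3] forces x3=T; simplify:
  drop -3 from [-4, -3] -> [-4]
  satisfied 1 clause(s); 1 remain; assigned so far: [2, 3]
unit clause [-4] forces x4=F; simplify:
  satisfied 1 clause(s); 0 remain; assigned so far: [2, 3, 4]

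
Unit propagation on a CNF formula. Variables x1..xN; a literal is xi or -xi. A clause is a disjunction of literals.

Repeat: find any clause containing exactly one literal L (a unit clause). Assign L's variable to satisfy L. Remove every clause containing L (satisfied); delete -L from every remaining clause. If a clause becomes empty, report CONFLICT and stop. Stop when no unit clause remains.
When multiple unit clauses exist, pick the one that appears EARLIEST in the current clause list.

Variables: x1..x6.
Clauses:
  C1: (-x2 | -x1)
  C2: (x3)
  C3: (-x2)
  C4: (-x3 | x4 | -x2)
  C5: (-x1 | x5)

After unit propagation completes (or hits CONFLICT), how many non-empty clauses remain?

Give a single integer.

Answer: 1

Derivation:
unit clause [3] forces x3=T; simplify:
  drop -3 from [-3, 4, -2] -> [4, -2]
  satisfied 1 clause(s); 4 remain; assigned so far: [3]
unit clause [-2] forces x2=F; simplify:
  satisfied 3 clause(s); 1 remain; assigned so far: [2, 3]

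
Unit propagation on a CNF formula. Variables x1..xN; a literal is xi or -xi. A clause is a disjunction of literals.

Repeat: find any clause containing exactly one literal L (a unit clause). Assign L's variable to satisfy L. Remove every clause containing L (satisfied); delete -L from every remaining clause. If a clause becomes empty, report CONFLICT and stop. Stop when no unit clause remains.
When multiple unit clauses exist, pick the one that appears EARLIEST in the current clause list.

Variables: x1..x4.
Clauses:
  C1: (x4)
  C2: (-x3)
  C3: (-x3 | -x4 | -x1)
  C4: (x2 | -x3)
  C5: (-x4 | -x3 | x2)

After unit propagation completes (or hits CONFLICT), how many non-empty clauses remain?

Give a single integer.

unit clause [4] forces x4=T; simplify:
  drop -4 from [-3, -4, -1] -> [-3, -1]
  drop -4 from [-4, -3, 2] -> [-3, 2]
  satisfied 1 clause(s); 4 remain; assigned so far: [4]
unit clause [-3] forces x3=F; simplify:
  satisfied 4 clause(s); 0 remain; assigned so far: [3, 4]

Answer: 0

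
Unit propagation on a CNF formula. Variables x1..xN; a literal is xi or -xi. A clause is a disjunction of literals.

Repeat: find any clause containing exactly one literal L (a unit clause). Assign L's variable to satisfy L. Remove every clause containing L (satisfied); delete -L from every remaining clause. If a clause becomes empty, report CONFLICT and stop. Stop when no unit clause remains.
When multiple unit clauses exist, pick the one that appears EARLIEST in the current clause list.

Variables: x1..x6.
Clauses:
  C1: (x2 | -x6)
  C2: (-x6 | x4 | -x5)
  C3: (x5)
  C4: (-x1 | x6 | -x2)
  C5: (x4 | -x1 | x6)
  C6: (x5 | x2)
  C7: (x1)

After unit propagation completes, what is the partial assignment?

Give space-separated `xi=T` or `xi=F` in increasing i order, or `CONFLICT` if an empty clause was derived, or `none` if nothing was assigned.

unit clause [5] forces x5=T; simplify:
  drop -5 from [-6, 4, -5] -> [-6, 4]
  satisfied 2 clause(s); 5 remain; assigned so far: [5]
unit clause [1] forces x1=T; simplify:
  drop -1 from [-1, 6, -2] -> [6, -2]
  drop -1 from [4, -1, 6] -> [4, 6]
  satisfied 1 clause(s); 4 remain; assigned so far: [1, 5]

Answer: x1=T x5=T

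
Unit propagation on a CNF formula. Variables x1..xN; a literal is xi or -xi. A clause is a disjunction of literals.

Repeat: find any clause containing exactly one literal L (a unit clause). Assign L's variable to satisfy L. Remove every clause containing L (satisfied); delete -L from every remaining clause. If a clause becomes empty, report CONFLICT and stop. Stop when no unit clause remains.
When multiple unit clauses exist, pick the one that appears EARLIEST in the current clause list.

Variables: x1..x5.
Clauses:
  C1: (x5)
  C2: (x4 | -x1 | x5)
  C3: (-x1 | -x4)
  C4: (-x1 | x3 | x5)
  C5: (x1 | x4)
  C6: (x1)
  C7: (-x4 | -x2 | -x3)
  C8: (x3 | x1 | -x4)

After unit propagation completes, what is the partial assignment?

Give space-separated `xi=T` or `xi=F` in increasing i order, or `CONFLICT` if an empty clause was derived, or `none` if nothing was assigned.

unit clause [5] forces x5=T; simplify:
  satisfied 3 clause(s); 5 remain; assigned so far: [5]
unit clause [1] forces x1=T; simplify:
  drop -1 from [-1, -4] -> [-4]
  satisfied 3 clause(s); 2 remain; assigned so far: [1, 5]
unit clause [-4] forces x4=F; simplify:
  satisfied 2 clause(s); 0 remain; assigned so far: [1, 4, 5]

Answer: x1=T x4=F x5=T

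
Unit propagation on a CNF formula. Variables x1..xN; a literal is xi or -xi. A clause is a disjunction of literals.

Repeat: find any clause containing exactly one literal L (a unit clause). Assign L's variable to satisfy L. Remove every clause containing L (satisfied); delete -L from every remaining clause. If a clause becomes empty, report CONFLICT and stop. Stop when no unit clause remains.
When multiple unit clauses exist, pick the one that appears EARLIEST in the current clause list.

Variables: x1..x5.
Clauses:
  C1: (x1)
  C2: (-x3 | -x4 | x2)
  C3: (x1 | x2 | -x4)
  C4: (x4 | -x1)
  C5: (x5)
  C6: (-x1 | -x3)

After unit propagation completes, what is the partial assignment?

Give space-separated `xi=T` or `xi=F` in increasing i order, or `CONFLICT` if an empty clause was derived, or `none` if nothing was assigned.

unit clause [1] forces x1=T; simplify:
  drop -1 from [4, -1] -> [4]
  drop -1 from [-1, -3] -> [-3]
  satisfied 2 clause(s); 4 remain; assigned so far: [1]
unit clause [4] forces x4=T; simplify:
  drop -4 from [-3, -4, 2] -> [-3, 2]
  satisfied 1 clause(s); 3 remain; assigned so far: [1, 4]
unit clause [5] forces x5=T; simplify:
  satisfied 1 clause(s); 2 remain; assigned so far: [1, 4, 5]
unit clause [-3] forces x3=F; simplify:
  satisfied 2 clause(s); 0 remain; assigned so far: [1, 3, 4, 5]

Answer: x1=T x3=F x4=T x5=T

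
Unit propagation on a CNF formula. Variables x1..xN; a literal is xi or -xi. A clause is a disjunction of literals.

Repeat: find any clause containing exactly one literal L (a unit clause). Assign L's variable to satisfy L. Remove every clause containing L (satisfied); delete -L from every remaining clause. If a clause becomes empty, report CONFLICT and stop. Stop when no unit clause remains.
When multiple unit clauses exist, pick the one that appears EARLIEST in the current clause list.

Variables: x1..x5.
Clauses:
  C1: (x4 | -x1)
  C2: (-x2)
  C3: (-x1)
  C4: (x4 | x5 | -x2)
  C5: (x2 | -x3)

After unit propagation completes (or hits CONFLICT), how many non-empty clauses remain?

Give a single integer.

Answer: 0

Derivation:
unit clause [-2] forces x2=F; simplify:
  drop 2 from [2, -3] -> [-3]
  satisfied 2 clause(s); 3 remain; assigned so far: [2]
unit clause [-1] forces x1=F; simplify:
  satisfied 2 clause(s); 1 remain; assigned so far: [1, 2]
unit clause [-3] forces x3=F; simplify:
  satisfied 1 clause(s); 0 remain; assigned so far: [1, 2, 3]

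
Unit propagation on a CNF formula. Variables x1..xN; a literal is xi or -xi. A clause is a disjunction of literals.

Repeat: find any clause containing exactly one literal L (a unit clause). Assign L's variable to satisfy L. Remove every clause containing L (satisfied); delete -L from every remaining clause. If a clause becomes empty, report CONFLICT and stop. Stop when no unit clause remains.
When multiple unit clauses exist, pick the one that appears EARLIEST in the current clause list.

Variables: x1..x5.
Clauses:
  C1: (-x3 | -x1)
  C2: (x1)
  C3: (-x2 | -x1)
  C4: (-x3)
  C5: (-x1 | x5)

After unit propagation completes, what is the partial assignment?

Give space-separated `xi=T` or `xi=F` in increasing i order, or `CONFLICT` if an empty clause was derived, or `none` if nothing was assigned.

Answer: x1=T x2=F x3=F x5=T

Derivation:
unit clause [1] forces x1=T; simplify:
  drop -1 from [-3, -1] -> [-3]
  drop -1 from [-2, -1] -> [-2]
  drop -1 from [-1, 5] -> [5]
  satisfied 1 clause(s); 4 remain; assigned so far: [1]
unit clause [-3] forces x3=F; simplify:
  satisfied 2 clause(s); 2 remain; assigned so far: [1, 3]
unit clause [-2] forces x2=F; simplify:
  satisfied 1 clause(s); 1 remain; assigned so far: [1, 2, 3]
unit clause [5] forces x5=T; simplify:
  satisfied 1 clause(s); 0 remain; assigned so far: [1, 2, 3, 5]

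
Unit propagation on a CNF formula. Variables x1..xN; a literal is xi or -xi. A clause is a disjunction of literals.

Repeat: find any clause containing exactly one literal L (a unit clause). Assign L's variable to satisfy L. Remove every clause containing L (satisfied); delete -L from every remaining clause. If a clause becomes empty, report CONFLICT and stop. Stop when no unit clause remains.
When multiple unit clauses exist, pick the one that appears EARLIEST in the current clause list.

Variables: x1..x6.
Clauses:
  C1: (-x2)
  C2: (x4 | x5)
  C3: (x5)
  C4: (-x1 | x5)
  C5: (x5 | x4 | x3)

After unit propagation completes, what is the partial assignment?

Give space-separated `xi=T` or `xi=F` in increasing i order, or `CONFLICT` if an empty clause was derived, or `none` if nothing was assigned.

unit clause [-2] forces x2=F; simplify:
  satisfied 1 clause(s); 4 remain; assigned so far: [2]
unit clause [5] forces x5=T; simplify:
  satisfied 4 clause(s); 0 remain; assigned so far: [2, 5]

Answer: x2=F x5=T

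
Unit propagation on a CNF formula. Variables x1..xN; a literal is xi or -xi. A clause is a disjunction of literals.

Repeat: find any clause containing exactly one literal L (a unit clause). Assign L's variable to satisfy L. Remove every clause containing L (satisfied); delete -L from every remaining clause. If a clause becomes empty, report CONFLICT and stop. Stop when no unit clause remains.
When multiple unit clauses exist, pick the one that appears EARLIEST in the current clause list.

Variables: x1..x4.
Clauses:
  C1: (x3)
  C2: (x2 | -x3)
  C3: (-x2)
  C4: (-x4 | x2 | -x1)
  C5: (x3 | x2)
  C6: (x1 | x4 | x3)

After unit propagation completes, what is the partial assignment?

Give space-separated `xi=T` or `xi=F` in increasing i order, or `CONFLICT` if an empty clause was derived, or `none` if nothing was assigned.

unit clause [3] forces x3=T; simplify:
  drop -3 from [2, -3] -> [2]
  satisfied 3 clause(s); 3 remain; assigned so far: [3]
unit clause [2] forces x2=T; simplify:
  drop -2 from [-2] -> [] (empty!)
  satisfied 2 clause(s); 1 remain; assigned so far: [2, 3]
CONFLICT (empty clause)

Answer: CONFLICT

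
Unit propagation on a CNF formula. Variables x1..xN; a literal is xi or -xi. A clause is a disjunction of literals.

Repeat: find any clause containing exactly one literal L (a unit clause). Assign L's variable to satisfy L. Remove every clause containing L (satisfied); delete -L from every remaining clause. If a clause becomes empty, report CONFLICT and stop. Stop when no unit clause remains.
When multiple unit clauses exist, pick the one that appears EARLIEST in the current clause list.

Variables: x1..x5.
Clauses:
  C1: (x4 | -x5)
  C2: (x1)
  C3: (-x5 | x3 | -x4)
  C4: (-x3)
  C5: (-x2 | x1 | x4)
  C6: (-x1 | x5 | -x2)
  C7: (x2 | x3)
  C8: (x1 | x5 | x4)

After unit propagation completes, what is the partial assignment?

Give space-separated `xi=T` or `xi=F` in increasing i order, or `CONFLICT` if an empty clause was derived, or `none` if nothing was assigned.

Answer: CONFLICT

Derivation:
unit clause [1] forces x1=T; simplify:
  drop -1 from [-1, 5, -2] -> [5, -2]
  satisfied 3 clause(s); 5 remain; assigned so far: [1]
unit clause [-3] forces x3=F; simplify:
  drop 3 from [-5, 3, -4] -> [-5, -4]
  drop 3 from [2, 3] -> [2]
  satisfied 1 clause(s); 4 remain; assigned so far: [1, 3]
unit clause [2] forces x2=T; simplify:
  drop -2 from [5, -2] -> [5]
  satisfied 1 clause(s); 3 remain; assigned so far: [1, 2, 3]
unit clause [5] forces x5=T; simplify:
  drop -5 from [4, -5] -> [4]
  drop -5 from [-5, -4] -> [-4]
  satisfied 1 clause(s); 2 remain; assigned so far: [1, 2, 3, 5]
unit clause [4] forces x4=T; simplify:
  drop -4 from [-4] -> [] (empty!)
  satisfied 1 clause(s); 1 remain; assigned so far: [1, 2, 3, 4, 5]
CONFLICT (empty clause)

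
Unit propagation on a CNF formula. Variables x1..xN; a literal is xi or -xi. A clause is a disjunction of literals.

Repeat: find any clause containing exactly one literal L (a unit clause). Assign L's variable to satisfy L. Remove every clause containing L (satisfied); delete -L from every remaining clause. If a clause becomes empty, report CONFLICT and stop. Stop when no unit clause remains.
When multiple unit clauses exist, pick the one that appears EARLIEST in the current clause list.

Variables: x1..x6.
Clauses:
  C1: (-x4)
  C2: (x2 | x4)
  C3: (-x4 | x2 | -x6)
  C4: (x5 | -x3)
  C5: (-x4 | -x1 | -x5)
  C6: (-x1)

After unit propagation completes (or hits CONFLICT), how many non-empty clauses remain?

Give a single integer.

Answer: 1

Derivation:
unit clause [-4] forces x4=F; simplify:
  drop 4 from [2, 4] -> [2]
  satisfied 3 clause(s); 3 remain; assigned so far: [4]
unit clause [2] forces x2=T; simplify:
  satisfied 1 clause(s); 2 remain; assigned so far: [2, 4]
unit clause [-1] forces x1=F; simplify:
  satisfied 1 clause(s); 1 remain; assigned so far: [1, 2, 4]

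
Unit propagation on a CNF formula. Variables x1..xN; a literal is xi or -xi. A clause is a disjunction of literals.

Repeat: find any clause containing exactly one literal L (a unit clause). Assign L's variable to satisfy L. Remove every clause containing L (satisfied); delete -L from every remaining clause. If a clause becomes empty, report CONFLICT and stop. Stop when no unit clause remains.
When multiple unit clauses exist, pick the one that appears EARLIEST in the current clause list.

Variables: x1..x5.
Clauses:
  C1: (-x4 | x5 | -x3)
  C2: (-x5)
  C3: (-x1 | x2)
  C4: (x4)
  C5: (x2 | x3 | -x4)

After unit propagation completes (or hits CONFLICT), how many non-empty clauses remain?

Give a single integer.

unit clause [-5] forces x5=F; simplify:
  drop 5 from [-4, 5, -3] -> [-4, -3]
  satisfied 1 clause(s); 4 remain; assigned so far: [5]
unit clause [4] forces x4=T; simplify:
  drop -4 from [-4, -3] -> [-3]
  drop -4 from [2, 3, -4] -> [2, 3]
  satisfied 1 clause(s); 3 remain; assigned so far: [4, 5]
unit clause [-3] forces x3=F; simplify:
  drop 3 from [2, 3] -> [2]
  satisfied 1 clause(s); 2 remain; assigned so far: [3, 4, 5]
unit clause [2] forces x2=T; simplify:
  satisfied 2 clause(s); 0 remain; assigned so far: [2, 3, 4, 5]

Answer: 0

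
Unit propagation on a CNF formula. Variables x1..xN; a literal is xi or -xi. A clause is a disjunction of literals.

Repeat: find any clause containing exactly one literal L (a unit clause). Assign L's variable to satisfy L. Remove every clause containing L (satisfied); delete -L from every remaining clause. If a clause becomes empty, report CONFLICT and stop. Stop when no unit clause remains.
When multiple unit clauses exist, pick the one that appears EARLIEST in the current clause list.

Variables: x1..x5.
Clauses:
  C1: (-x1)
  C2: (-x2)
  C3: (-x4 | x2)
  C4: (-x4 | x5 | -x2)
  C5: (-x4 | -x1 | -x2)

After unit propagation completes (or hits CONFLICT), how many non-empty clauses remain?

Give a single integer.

Answer: 0

Derivation:
unit clause [-1] forces x1=F; simplify:
  satisfied 2 clause(s); 3 remain; assigned so far: [1]
unit clause [-2] forces x2=F; simplify:
  drop 2 from [-4, 2] -> [-4]
  satisfied 2 clause(s); 1 remain; assigned so far: [1, 2]
unit clause [-4] forces x4=F; simplify:
  satisfied 1 clause(s); 0 remain; assigned so far: [1, 2, 4]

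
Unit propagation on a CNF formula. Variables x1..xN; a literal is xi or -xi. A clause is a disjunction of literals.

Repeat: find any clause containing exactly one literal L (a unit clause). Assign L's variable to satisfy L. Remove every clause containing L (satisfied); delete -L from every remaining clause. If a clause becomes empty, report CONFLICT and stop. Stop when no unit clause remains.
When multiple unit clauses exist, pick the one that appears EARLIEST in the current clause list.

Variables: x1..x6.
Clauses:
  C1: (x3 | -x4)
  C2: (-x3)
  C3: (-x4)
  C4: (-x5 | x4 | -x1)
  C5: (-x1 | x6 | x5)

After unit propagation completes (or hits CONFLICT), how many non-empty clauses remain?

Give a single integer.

Answer: 2

Derivation:
unit clause [-3] forces x3=F; simplify:
  drop 3 from [3, -4] -> [-4]
  satisfied 1 clause(s); 4 remain; assigned so far: [3]
unit clause [-4] forces x4=F; simplify:
  drop 4 from [-5, 4, -1] -> [-5, -1]
  satisfied 2 clause(s); 2 remain; assigned so far: [3, 4]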